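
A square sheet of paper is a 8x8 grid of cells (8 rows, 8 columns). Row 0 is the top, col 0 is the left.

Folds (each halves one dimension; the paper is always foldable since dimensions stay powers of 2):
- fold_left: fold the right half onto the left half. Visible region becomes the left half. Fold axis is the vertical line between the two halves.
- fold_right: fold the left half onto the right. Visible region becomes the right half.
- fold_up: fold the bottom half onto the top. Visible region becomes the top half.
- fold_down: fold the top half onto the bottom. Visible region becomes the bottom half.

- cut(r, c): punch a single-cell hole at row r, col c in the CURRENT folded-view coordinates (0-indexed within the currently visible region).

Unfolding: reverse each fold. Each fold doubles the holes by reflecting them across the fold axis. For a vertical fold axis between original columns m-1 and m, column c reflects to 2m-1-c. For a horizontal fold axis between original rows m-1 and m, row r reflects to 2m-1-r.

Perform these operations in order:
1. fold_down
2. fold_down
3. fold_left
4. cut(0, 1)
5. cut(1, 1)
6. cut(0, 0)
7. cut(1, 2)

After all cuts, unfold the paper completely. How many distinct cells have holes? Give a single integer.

Op 1 fold_down: fold axis h@4; visible region now rows[4,8) x cols[0,8) = 4x8
Op 2 fold_down: fold axis h@6; visible region now rows[6,8) x cols[0,8) = 2x8
Op 3 fold_left: fold axis v@4; visible region now rows[6,8) x cols[0,4) = 2x4
Op 4 cut(0, 1): punch at orig (6,1); cuts so far [(6, 1)]; region rows[6,8) x cols[0,4) = 2x4
Op 5 cut(1, 1): punch at orig (7,1); cuts so far [(6, 1), (7, 1)]; region rows[6,8) x cols[0,4) = 2x4
Op 6 cut(0, 0): punch at orig (6,0); cuts so far [(6, 0), (6, 1), (7, 1)]; region rows[6,8) x cols[0,4) = 2x4
Op 7 cut(1, 2): punch at orig (7,2); cuts so far [(6, 0), (6, 1), (7, 1), (7, 2)]; region rows[6,8) x cols[0,4) = 2x4
Unfold 1 (reflect across v@4): 8 holes -> [(6, 0), (6, 1), (6, 6), (6, 7), (7, 1), (7, 2), (7, 5), (7, 6)]
Unfold 2 (reflect across h@6): 16 holes -> [(4, 1), (4, 2), (4, 5), (4, 6), (5, 0), (5, 1), (5, 6), (5, 7), (6, 0), (6, 1), (6, 6), (6, 7), (7, 1), (7, 2), (7, 5), (7, 6)]
Unfold 3 (reflect across h@4): 32 holes -> [(0, 1), (0, 2), (0, 5), (0, 6), (1, 0), (1, 1), (1, 6), (1, 7), (2, 0), (2, 1), (2, 6), (2, 7), (3, 1), (3, 2), (3, 5), (3, 6), (4, 1), (4, 2), (4, 5), (4, 6), (5, 0), (5, 1), (5, 6), (5, 7), (6, 0), (6, 1), (6, 6), (6, 7), (7, 1), (7, 2), (7, 5), (7, 6)]

Answer: 32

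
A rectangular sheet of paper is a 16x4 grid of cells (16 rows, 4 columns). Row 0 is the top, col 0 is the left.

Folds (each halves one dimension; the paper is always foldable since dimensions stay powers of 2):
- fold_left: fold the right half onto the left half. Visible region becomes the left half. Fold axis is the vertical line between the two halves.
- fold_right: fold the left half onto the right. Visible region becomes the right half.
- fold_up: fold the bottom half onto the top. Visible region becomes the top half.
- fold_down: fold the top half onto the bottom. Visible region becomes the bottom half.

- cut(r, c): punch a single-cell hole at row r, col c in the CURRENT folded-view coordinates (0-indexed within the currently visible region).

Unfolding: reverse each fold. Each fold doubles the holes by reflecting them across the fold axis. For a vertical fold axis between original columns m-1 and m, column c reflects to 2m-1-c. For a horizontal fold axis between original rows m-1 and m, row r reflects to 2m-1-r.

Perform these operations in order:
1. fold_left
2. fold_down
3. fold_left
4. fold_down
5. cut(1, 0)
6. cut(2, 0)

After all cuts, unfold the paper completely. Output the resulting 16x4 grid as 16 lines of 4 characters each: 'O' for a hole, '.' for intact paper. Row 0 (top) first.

Op 1 fold_left: fold axis v@2; visible region now rows[0,16) x cols[0,2) = 16x2
Op 2 fold_down: fold axis h@8; visible region now rows[8,16) x cols[0,2) = 8x2
Op 3 fold_left: fold axis v@1; visible region now rows[8,16) x cols[0,1) = 8x1
Op 4 fold_down: fold axis h@12; visible region now rows[12,16) x cols[0,1) = 4x1
Op 5 cut(1, 0): punch at orig (13,0); cuts so far [(13, 0)]; region rows[12,16) x cols[0,1) = 4x1
Op 6 cut(2, 0): punch at orig (14,0); cuts so far [(13, 0), (14, 0)]; region rows[12,16) x cols[0,1) = 4x1
Unfold 1 (reflect across h@12): 4 holes -> [(9, 0), (10, 0), (13, 0), (14, 0)]
Unfold 2 (reflect across v@1): 8 holes -> [(9, 0), (9, 1), (10, 0), (10, 1), (13, 0), (13, 1), (14, 0), (14, 1)]
Unfold 3 (reflect across h@8): 16 holes -> [(1, 0), (1, 1), (2, 0), (2, 1), (5, 0), (5, 1), (6, 0), (6, 1), (9, 0), (9, 1), (10, 0), (10, 1), (13, 0), (13, 1), (14, 0), (14, 1)]
Unfold 4 (reflect across v@2): 32 holes -> [(1, 0), (1, 1), (1, 2), (1, 3), (2, 0), (2, 1), (2, 2), (2, 3), (5, 0), (5, 1), (5, 2), (5, 3), (6, 0), (6, 1), (6, 2), (6, 3), (9, 0), (9, 1), (9, 2), (9, 3), (10, 0), (10, 1), (10, 2), (10, 3), (13, 0), (13, 1), (13, 2), (13, 3), (14, 0), (14, 1), (14, 2), (14, 3)]

Answer: ....
OOOO
OOOO
....
....
OOOO
OOOO
....
....
OOOO
OOOO
....
....
OOOO
OOOO
....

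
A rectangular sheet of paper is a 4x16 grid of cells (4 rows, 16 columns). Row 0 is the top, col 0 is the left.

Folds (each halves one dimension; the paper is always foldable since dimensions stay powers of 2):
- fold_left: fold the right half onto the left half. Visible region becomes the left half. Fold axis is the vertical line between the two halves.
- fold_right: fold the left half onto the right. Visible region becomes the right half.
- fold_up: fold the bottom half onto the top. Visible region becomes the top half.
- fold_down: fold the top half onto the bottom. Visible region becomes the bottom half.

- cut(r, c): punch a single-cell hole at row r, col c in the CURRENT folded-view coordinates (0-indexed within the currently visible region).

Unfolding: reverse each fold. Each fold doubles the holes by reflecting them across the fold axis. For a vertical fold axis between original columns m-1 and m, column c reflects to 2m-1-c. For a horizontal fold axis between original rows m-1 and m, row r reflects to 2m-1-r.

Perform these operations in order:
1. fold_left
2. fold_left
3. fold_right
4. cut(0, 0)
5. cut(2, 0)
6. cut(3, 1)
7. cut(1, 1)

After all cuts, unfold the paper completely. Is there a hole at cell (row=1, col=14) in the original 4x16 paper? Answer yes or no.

Op 1 fold_left: fold axis v@8; visible region now rows[0,4) x cols[0,8) = 4x8
Op 2 fold_left: fold axis v@4; visible region now rows[0,4) x cols[0,4) = 4x4
Op 3 fold_right: fold axis v@2; visible region now rows[0,4) x cols[2,4) = 4x2
Op 4 cut(0, 0): punch at orig (0,2); cuts so far [(0, 2)]; region rows[0,4) x cols[2,4) = 4x2
Op 5 cut(2, 0): punch at orig (2,2); cuts so far [(0, 2), (2, 2)]; region rows[0,4) x cols[2,4) = 4x2
Op 6 cut(3, 1): punch at orig (3,3); cuts so far [(0, 2), (2, 2), (3, 3)]; region rows[0,4) x cols[2,4) = 4x2
Op 7 cut(1, 1): punch at orig (1,3); cuts so far [(0, 2), (1, 3), (2, 2), (3, 3)]; region rows[0,4) x cols[2,4) = 4x2
Unfold 1 (reflect across v@2): 8 holes -> [(0, 1), (0, 2), (1, 0), (1, 3), (2, 1), (2, 2), (3, 0), (3, 3)]
Unfold 2 (reflect across v@4): 16 holes -> [(0, 1), (0, 2), (0, 5), (0, 6), (1, 0), (1, 3), (1, 4), (1, 7), (2, 1), (2, 2), (2, 5), (2, 6), (3, 0), (3, 3), (3, 4), (3, 7)]
Unfold 3 (reflect across v@8): 32 holes -> [(0, 1), (0, 2), (0, 5), (0, 6), (0, 9), (0, 10), (0, 13), (0, 14), (1, 0), (1, 3), (1, 4), (1, 7), (1, 8), (1, 11), (1, 12), (1, 15), (2, 1), (2, 2), (2, 5), (2, 6), (2, 9), (2, 10), (2, 13), (2, 14), (3, 0), (3, 3), (3, 4), (3, 7), (3, 8), (3, 11), (3, 12), (3, 15)]
Holes: [(0, 1), (0, 2), (0, 5), (0, 6), (0, 9), (0, 10), (0, 13), (0, 14), (1, 0), (1, 3), (1, 4), (1, 7), (1, 8), (1, 11), (1, 12), (1, 15), (2, 1), (2, 2), (2, 5), (2, 6), (2, 9), (2, 10), (2, 13), (2, 14), (3, 0), (3, 3), (3, 4), (3, 7), (3, 8), (3, 11), (3, 12), (3, 15)]

Answer: no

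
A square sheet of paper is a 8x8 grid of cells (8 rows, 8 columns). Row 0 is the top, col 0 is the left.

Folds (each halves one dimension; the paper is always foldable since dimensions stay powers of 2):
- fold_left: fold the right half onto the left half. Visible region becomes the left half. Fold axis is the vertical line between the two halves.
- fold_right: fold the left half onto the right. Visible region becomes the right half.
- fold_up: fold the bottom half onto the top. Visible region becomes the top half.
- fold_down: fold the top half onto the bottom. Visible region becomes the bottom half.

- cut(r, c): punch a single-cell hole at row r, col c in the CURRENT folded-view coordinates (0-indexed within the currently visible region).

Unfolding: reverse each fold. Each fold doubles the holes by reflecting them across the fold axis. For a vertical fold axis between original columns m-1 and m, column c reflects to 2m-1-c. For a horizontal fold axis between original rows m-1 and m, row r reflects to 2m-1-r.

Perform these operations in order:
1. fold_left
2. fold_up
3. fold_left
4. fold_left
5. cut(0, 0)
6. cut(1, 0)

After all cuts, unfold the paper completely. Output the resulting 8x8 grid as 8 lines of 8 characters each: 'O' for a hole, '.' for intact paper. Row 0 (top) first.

Answer: OOOOOOOO
OOOOOOOO
........
........
........
........
OOOOOOOO
OOOOOOOO

Derivation:
Op 1 fold_left: fold axis v@4; visible region now rows[0,8) x cols[0,4) = 8x4
Op 2 fold_up: fold axis h@4; visible region now rows[0,4) x cols[0,4) = 4x4
Op 3 fold_left: fold axis v@2; visible region now rows[0,4) x cols[0,2) = 4x2
Op 4 fold_left: fold axis v@1; visible region now rows[0,4) x cols[0,1) = 4x1
Op 5 cut(0, 0): punch at orig (0,0); cuts so far [(0, 0)]; region rows[0,4) x cols[0,1) = 4x1
Op 6 cut(1, 0): punch at orig (1,0); cuts so far [(0, 0), (1, 0)]; region rows[0,4) x cols[0,1) = 4x1
Unfold 1 (reflect across v@1): 4 holes -> [(0, 0), (0, 1), (1, 0), (1, 1)]
Unfold 2 (reflect across v@2): 8 holes -> [(0, 0), (0, 1), (0, 2), (0, 3), (1, 0), (1, 1), (1, 2), (1, 3)]
Unfold 3 (reflect across h@4): 16 holes -> [(0, 0), (0, 1), (0, 2), (0, 3), (1, 0), (1, 1), (1, 2), (1, 3), (6, 0), (6, 1), (6, 2), (6, 3), (7, 0), (7, 1), (7, 2), (7, 3)]
Unfold 4 (reflect across v@4): 32 holes -> [(0, 0), (0, 1), (0, 2), (0, 3), (0, 4), (0, 5), (0, 6), (0, 7), (1, 0), (1, 1), (1, 2), (1, 3), (1, 4), (1, 5), (1, 6), (1, 7), (6, 0), (6, 1), (6, 2), (6, 3), (6, 4), (6, 5), (6, 6), (6, 7), (7, 0), (7, 1), (7, 2), (7, 3), (7, 4), (7, 5), (7, 6), (7, 7)]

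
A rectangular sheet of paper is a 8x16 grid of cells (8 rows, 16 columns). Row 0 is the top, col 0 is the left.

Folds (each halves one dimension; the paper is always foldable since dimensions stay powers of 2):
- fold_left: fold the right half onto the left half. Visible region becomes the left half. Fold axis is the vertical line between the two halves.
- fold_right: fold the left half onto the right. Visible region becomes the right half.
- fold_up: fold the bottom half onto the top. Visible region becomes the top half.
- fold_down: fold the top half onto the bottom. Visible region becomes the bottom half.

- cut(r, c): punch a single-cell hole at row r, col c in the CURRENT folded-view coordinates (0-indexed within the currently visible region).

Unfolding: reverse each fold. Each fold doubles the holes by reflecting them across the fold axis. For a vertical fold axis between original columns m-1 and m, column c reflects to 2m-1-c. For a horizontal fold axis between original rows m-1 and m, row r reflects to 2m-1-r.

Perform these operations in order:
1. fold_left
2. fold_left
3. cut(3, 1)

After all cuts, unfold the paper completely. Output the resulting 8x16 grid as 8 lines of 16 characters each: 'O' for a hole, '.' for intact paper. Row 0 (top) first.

Answer: ................
................
................
.O....O..O....O.
................
................
................
................

Derivation:
Op 1 fold_left: fold axis v@8; visible region now rows[0,8) x cols[0,8) = 8x8
Op 2 fold_left: fold axis v@4; visible region now rows[0,8) x cols[0,4) = 8x4
Op 3 cut(3, 1): punch at orig (3,1); cuts so far [(3, 1)]; region rows[0,8) x cols[0,4) = 8x4
Unfold 1 (reflect across v@4): 2 holes -> [(3, 1), (3, 6)]
Unfold 2 (reflect across v@8): 4 holes -> [(3, 1), (3, 6), (3, 9), (3, 14)]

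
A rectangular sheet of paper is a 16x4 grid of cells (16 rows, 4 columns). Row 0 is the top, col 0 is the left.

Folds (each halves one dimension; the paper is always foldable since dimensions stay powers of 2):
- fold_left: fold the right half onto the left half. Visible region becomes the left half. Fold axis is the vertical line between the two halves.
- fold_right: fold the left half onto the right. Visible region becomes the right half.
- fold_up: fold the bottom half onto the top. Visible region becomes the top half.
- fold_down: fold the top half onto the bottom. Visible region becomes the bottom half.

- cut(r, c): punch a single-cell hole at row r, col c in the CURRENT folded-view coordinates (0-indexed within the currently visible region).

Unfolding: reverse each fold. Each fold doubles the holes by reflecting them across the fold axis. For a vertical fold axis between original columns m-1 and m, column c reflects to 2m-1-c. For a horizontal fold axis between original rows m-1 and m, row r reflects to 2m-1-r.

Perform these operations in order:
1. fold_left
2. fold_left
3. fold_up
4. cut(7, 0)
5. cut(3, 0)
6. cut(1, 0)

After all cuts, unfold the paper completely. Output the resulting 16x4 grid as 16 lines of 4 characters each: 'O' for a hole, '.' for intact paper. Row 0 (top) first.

Answer: ....
OOOO
....
OOOO
....
....
....
OOOO
OOOO
....
....
....
OOOO
....
OOOO
....

Derivation:
Op 1 fold_left: fold axis v@2; visible region now rows[0,16) x cols[0,2) = 16x2
Op 2 fold_left: fold axis v@1; visible region now rows[0,16) x cols[0,1) = 16x1
Op 3 fold_up: fold axis h@8; visible region now rows[0,8) x cols[0,1) = 8x1
Op 4 cut(7, 0): punch at orig (7,0); cuts so far [(7, 0)]; region rows[0,8) x cols[0,1) = 8x1
Op 5 cut(3, 0): punch at orig (3,0); cuts so far [(3, 0), (7, 0)]; region rows[0,8) x cols[0,1) = 8x1
Op 6 cut(1, 0): punch at orig (1,0); cuts so far [(1, 0), (3, 0), (7, 0)]; region rows[0,8) x cols[0,1) = 8x1
Unfold 1 (reflect across h@8): 6 holes -> [(1, 0), (3, 0), (7, 0), (8, 0), (12, 0), (14, 0)]
Unfold 2 (reflect across v@1): 12 holes -> [(1, 0), (1, 1), (3, 0), (3, 1), (7, 0), (7, 1), (8, 0), (8, 1), (12, 0), (12, 1), (14, 0), (14, 1)]
Unfold 3 (reflect across v@2): 24 holes -> [(1, 0), (1, 1), (1, 2), (1, 3), (3, 0), (3, 1), (3, 2), (3, 3), (7, 0), (7, 1), (7, 2), (7, 3), (8, 0), (8, 1), (8, 2), (8, 3), (12, 0), (12, 1), (12, 2), (12, 3), (14, 0), (14, 1), (14, 2), (14, 3)]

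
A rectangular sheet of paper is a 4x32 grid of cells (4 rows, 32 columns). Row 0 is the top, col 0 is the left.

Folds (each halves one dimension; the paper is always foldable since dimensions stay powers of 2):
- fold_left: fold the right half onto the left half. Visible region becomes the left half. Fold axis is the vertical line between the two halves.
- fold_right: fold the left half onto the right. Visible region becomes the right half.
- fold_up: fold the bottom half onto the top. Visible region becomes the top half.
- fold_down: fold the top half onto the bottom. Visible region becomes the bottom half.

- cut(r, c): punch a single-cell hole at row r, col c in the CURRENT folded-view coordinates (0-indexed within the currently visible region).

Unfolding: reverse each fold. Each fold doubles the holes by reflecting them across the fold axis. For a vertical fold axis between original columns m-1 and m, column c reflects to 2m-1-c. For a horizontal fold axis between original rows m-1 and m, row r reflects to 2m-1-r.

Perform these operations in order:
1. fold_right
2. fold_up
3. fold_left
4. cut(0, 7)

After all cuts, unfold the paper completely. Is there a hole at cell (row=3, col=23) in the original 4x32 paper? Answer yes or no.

Op 1 fold_right: fold axis v@16; visible region now rows[0,4) x cols[16,32) = 4x16
Op 2 fold_up: fold axis h@2; visible region now rows[0,2) x cols[16,32) = 2x16
Op 3 fold_left: fold axis v@24; visible region now rows[0,2) x cols[16,24) = 2x8
Op 4 cut(0, 7): punch at orig (0,23); cuts so far [(0, 23)]; region rows[0,2) x cols[16,24) = 2x8
Unfold 1 (reflect across v@24): 2 holes -> [(0, 23), (0, 24)]
Unfold 2 (reflect across h@2): 4 holes -> [(0, 23), (0, 24), (3, 23), (3, 24)]
Unfold 3 (reflect across v@16): 8 holes -> [(0, 7), (0, 8), (0, 23), (0, 24), (3, 7), (3, 8), (3, 23), (3, 24)]
Holes: [(0, 7), (0, 8), (0, 23), (0, 24), (3, 7), (3, 8), (3, 23), (3, 24)]

Answer: yes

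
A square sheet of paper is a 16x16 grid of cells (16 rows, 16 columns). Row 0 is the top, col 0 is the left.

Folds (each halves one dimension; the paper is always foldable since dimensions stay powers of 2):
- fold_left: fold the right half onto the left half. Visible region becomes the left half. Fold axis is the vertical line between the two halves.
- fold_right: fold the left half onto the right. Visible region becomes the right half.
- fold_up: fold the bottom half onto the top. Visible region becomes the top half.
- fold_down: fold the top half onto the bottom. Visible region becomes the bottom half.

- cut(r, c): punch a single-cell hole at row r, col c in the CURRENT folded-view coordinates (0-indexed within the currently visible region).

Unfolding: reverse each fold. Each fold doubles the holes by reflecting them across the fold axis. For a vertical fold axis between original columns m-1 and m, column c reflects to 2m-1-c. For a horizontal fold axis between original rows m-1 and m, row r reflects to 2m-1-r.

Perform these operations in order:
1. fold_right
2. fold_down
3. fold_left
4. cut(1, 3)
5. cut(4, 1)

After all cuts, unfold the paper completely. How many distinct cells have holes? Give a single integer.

Op 1 fold_right: fold axis v@8; visible region now rows[0,16) x cols[8,16) = 16x8
Op 2 fold_down: fold axis h@8; visible region now rows[8,16) x cols[8,16) = 8x8
Op 3 fold_left: fold axis v@12; visible region now rows[8,16) x cols[8,12) = 8x4
Op 4 cut(1, 3): punch at orig (9,11); cuts so far [(9, 11)]; region rows[8,16) x cols[8,12) = 8x4
Op 5 cut(4, 1): punch at orig (12,9); cuts so far [(9, 11), (12, 9)]; region rows[8,16) x cols[8,12) = 8x4
Unfold 1 (reflect across v@12): 4 holes -> [(9, 11), (9, 12), (12, 9), (12, 14)]
Unfold 2 (reflect across h@8): 8 holes -> [(3, 9), (3, 14), (6, 11), (6, 12), (9, 11), (9, 12), (12, 9), (12, 14)]
Unfold 3 (reflect across v@8): 16 holes -> [(3, 1), (3, 6), (3, 9), (3, 14), (6, 3), (6, 4), (6, 11), (6, 12), (9, 3), (9, 4), (9, 11), (9, 12), (12, 1), (12, 6), (12, 9), (12, 14)]

Answer: 16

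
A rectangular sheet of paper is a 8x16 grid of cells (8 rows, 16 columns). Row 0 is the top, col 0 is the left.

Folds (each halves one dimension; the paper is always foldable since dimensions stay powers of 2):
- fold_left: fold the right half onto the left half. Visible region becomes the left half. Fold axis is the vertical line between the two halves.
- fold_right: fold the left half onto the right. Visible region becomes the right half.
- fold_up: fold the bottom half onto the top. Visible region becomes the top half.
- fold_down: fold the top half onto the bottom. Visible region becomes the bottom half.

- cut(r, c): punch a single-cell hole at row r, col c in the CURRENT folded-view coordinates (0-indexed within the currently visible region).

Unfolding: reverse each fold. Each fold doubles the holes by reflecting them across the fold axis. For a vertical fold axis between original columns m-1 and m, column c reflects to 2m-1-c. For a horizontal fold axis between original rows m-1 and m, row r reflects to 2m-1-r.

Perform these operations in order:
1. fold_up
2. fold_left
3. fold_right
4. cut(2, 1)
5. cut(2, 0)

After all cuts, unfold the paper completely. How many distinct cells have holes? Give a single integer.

Answer: 16

Derivation:
Op 1 fold_up: fold axis h@4; visible region now rows[0,4) x cols[0,16) = 4x16
Op 2 fold_left: fold axis v@8; visible region now rows[0,4) x cols[0,8) = 4x8
Op 3 fold_right: fold axis v@4; visible region now rows[0,4) x cols[4,8) = 4x4
Op 4 cut(2, 1): punch at orig (2,5); cuts so far [(2, 5)]; region rows[0,4) x cols[4,8) = 4x4
Op 5 cut(2, 0): punch at orig (2,4); cuts so far [(2, 4), (2, 5)]; region rows[0,4) x cols[4,8) = 4x4
Unfold 1 (reflect across v@4): 4 holes -> [(2, 2), (2, 3), (2, 4), (2, 5)]
Unfold 2 (reflect across v@8): 8 holes -> [(2, 2), (2, 3), (2, 4), (2, 5), (2, 10), (2, 11), (2, 12), (2, 13)]
Unfold 3 (reflect across h@4): 16 holes -> [(2, 2), (2, 3), (2, 4), (2, 5), (2, 10), (2, 11), (2, 12), (2, 13), (5, 2), (5, 3), (5, 4), (5, 5), (5, 10), (5, 11), (5, 12), (5, 13)]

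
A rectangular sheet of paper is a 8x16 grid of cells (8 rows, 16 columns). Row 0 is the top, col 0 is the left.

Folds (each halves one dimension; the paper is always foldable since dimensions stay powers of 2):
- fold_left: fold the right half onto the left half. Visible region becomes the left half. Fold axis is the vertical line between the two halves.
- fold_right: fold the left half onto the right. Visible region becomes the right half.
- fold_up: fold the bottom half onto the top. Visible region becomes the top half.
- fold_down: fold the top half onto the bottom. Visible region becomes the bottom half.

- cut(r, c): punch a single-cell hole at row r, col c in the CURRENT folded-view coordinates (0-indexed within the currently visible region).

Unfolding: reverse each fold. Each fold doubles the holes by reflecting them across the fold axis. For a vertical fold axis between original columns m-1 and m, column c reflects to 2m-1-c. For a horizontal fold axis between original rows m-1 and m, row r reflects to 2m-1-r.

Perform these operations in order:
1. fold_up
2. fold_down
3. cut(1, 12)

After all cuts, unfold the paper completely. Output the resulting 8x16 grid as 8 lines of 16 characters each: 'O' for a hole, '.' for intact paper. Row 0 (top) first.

Answer: ............O...
................
................
............O...
............O...
................
................
............O...

Derivation:
Op 1 fold_up: fold axis h@4; visible region now rows[0,4) x cols[0,16) = 4x16
Op 2 fold_down: fold axis h@2; visible region now rows[2,4) x cols[0,16) = 2x16
Op 3 cut(1, 12): punch at orig (3,12); cuts so far [(3, 12)]; region rows[2,4) x cols[0,16) = 2x16
Unfold 1 (reflect across h@2): 2 holes -> [(0, 12), (3, 12)]
Unfold 2 (reflect across h@4): 4 holes -> [(0, 12), (3, 12), (4, 12), (7, 12)]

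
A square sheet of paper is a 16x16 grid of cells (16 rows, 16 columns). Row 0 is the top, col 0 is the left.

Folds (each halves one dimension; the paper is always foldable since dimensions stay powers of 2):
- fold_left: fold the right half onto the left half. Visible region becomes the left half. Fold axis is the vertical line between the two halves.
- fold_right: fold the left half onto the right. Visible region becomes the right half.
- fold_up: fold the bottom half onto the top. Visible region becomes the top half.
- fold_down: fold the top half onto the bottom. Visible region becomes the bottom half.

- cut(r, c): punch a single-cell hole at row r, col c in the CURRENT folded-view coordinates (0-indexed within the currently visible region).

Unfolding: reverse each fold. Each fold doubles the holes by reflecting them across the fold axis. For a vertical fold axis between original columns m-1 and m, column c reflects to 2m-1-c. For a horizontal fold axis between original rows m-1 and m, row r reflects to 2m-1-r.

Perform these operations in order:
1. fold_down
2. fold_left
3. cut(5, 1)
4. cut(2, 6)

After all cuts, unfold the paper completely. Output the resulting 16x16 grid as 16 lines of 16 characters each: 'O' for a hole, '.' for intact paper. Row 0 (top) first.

Op 1 fold_down: fold axis h@8; visible region now rows[8,16) x cols[0,16) = 8x16
Op 2 fold_left: fold axis v@8; visible region now rows[8,16) x cols[0,8) = 8x8
Op 3 cut(5, 1): punch at orig (13,1); cuts so far [(13, 1)]; region rows[8,16) x cols[0,8) = 8x8
Op 4 cut(2, 6): punch at orig (10,6); cuts so far [(10, 6), (13, 1)]; region rows[8,16) x cols[0,8) = 8x8
Unfold 1 (reflect across v@8): 4 holes -> [(10, 6), (10, 9), (13, 1), (13, 14)]
Unfold 2 (reflect across h@8): 8 holes -> [(2, 1), (2, 14), (5, 6), (5, 9), (10, 6), (10, 9), (13, 1), (13, 14)]

Answer: ................
................
.O............O.
................
................
......O..O......
................
................
................
................
......O..O......
................
................
.O............O.
................
................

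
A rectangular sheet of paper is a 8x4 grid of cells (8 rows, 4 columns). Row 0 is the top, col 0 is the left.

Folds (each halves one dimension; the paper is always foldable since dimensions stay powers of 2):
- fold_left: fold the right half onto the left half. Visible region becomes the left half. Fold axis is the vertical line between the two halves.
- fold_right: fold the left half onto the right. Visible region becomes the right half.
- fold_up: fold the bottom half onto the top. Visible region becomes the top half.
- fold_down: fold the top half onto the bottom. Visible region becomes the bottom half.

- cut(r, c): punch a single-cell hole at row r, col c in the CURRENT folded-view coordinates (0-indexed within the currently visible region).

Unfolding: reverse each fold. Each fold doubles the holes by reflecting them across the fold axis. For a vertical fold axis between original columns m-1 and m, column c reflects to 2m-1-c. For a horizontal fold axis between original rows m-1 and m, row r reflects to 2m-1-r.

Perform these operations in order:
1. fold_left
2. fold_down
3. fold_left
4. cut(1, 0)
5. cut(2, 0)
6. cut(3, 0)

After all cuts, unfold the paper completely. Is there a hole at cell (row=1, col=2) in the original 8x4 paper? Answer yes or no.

Op 1 fold_left: fold axis v@2; visible region now rows[0,8) x cols[0,2) = 8x2
Op 2 fold_down: fold axis h@4; visible region now rows[4,8) x cols[0,2) = 4x2
Op 3 fold_left: fold axis v@1; visible region now rows[4,8) x cols[0,1) = 4x1
Op 4 cut(1, 0): punch at orig (5,0); cuts so far [(5, 0)]; region rows[4,8) x cols[0,1) = 4x1
Op 5 cut(2, 0): punch at orig (6,0); cuts so far [(5, 0), (6, 0)]; region rows[4,8) x cols[0,1) = 4x1
Op 6 cut(3, 0): punch at orig (7,0); cuts so far [(5, 0), (6, 0), (7, 0)]; region rows[4,8) x cols[0,1) = 4x1
Unfold 1 (reflect across v@1): 6 holes -> [(5, 0), (5, 1), (6, 0), (6, 1), (7, 0), (7, 1)]
Unfold 2 (reflect across h@4): 12 holes -> [(0, 0), (0, 1), (1, 0), (1, 1), (2, 0), (2, 1), (5, 0), (5, 1), (6, 0), (6, 1), (7, 0), (7, 1)]
Unfold 3 (reflect across v@2): 24 holes -> [(0, 0), (0, 1), (0, 2), (0, 3), (1, 0), (1, 1), (1, 2), (1, 3), (2, 0), (2, 1), (2, 2), (2, 3), (5, 0), (5, 1), (5, 2), (5, 3), (6, 0), (6, 1), (6, 2), (6, 3), (7, 0), (7, 1), (7, 2), (7, 3)]
Holes: [(0, 0), (0, 1), (0, 2), (0, 3), (1, 0), (1, 1), (1, 2), (1, 3), (2, 0), (2, 1), (2, 2), (2, 3), (5, 0), (5, 1), (5, 2), (5, 3), (6, 0), (6, 1), (6, 2), (6, 3), (7, 0), (7, 1), (7, 2), (7, 3)]

Answer: yes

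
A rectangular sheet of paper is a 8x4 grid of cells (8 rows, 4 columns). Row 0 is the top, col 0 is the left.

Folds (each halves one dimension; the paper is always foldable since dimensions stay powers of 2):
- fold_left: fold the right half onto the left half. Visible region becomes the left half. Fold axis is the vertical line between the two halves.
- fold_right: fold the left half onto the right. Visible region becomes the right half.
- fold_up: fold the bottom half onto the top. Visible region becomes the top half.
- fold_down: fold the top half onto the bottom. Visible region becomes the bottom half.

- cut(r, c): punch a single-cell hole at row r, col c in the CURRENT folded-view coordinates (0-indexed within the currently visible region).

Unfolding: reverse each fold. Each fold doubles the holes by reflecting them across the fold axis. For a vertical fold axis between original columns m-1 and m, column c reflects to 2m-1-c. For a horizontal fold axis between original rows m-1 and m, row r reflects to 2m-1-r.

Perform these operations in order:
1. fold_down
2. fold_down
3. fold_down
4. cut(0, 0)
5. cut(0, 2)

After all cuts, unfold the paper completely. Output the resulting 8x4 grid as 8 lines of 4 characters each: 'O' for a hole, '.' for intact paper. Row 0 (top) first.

Op 1 fold_down: fold axis h@4; visible region now rows[4,8) x cols[0,4) = 4x4
Op 2 fold_down: fold axis h@6; visible region now rows[6,8) x cols[0,4) = 2x4
Op 3 fold_down: fold axis h@7; visible region now rows[7,8) x cols[0,4) = 1x4
Op 4 cut(0, 0): punch at orig (7,0); cuts so far [(7, 0)]; region rows[7,8) x cols[0,4) = 1x4
Op 5 cut(0, 2): punch at orig (7,2); cuts so far [(7, 0), (7, 2)]; region rows[7,8) x cols[0,4) = 1x4
Unfold 1 (reflect across h@7): 4 holes -> [(6, 0), (6, 2), (7, 0), (7, 2)]
Unfold 2 (reflect across h@6): 8 holes -> [(4, 0), (4, 2), (5, 0), (5, 2), (6, 0), (6, 2), (7, 0), (7, 2)]
Unfold 3 (reflect across h@4): 16 holes -> [(0, 0), (0, 2), (1, 0), (1, 2), (2, 0), (2, 2), (3, 0), (3, 2), (4, 0), (4, 2), (5, 0), (5, 2), (6, 0), (6, 2), (7, 0), (7, 2)]

Answer: O.O.
O.O.
O.O.
O.O.
O.O.
O.O.
O.O.
O.O.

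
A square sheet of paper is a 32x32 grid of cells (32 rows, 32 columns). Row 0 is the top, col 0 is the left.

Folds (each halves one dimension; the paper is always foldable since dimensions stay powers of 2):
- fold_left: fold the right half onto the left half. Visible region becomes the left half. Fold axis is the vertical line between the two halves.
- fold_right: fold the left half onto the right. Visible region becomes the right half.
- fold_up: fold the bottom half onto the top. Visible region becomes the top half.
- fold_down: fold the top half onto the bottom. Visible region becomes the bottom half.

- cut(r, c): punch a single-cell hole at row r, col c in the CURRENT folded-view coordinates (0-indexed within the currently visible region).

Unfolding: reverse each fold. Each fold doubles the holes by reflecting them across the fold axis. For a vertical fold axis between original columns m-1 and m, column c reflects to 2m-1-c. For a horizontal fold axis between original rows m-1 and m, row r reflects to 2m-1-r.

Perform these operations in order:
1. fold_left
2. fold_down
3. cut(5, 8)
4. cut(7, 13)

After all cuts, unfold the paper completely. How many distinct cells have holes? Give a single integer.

Op 1 fold_left: fold axis v@16; visible region now rows[0,32) x cols[0,16) = 32x16
Op 2 fold_down: fold axis h@16; visible region now rows[16,32) x cols[0,16) = 16x16
Op 3 cut(5, 8): punch at orig (21,8); cuts so far [(21, 8)]; region rows[16,32) x cols[0,16) = 16x16
Op 4 cut(7, 13): punch at orig (23,13); cuts so far [(21, 8), (23, 13)]; region rows[16,32) x cols[0,16) = 16x16
Unfold 1 (reflect across h@16): 4 holes -> [(8, 13), (10, 8), (21, 8), (23, 13)]
Unfold 2 (reflect across v@16): 8 holes -> [(8, 13), (8, 18), (10, 8), (10, 23), (21, 8), (21, 23), (23, 13), (23, 18)]

Answer: 8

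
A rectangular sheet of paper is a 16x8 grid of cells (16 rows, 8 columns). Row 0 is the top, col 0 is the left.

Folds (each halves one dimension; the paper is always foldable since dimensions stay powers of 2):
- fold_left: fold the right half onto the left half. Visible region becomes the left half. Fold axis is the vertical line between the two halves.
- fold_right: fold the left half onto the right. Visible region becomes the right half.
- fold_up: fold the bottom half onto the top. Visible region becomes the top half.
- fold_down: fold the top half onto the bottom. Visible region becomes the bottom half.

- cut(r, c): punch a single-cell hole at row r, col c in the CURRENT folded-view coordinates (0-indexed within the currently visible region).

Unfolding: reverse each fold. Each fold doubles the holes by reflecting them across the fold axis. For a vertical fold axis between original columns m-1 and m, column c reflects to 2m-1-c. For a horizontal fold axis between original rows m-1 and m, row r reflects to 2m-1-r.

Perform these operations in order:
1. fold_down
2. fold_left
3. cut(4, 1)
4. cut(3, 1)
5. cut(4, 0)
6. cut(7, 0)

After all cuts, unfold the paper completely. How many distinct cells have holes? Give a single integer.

Answer: 16

Derivation:
Op 1 fold_down: fold axis h@8; visible region now rows[8,16) x cols[0,8) = 8x8
Op 2 fold_left: fold axis v@4; visible region now rows[8,16) x cols[0,4) = 8x4
Op 3 cut(4, 1): punch at orig (12,1); cuts so far [(12, 1)]; region rows[8,16) x cols[0,4) = 8x4
Op 4 cut(3, 1): punch at orig (11,1); cuts so far [(11, 1), (12, 1)]; region rows[8,16) x cols[0,4) = 8x4
Op 5 cut(4, 0): punch at orig (12,0); cuts so far [(11, 1), (12, 0), (12, 1)]; region rows[8,16) x cols[0,4) = 8x4
Op 6 cut(7, 0): punch at orig (15,0); cuts so far [(11, 1), (12, 0), (12, 1), (15, 0)]; region rows[8,16) x cols[0,4) = 8x4
Unfold 1 (reflect across v@4): 8 holes -> [(11, 1), (11, 6), (12, 0), (12, 1), (12, 6), (12, 7), (15, 0), (15, 7)]
Unfold 2 (reflect across h@8): 16 holes -> [(0, 0), (0, 7), (3, 0), (3, 1), (3, 6), (3, 7), (4, 1), (4, 6), (11, 1), (11, 6), (12, 0), (12, 1), (12, 6), (12, 7), (15, 0), (15, 7)]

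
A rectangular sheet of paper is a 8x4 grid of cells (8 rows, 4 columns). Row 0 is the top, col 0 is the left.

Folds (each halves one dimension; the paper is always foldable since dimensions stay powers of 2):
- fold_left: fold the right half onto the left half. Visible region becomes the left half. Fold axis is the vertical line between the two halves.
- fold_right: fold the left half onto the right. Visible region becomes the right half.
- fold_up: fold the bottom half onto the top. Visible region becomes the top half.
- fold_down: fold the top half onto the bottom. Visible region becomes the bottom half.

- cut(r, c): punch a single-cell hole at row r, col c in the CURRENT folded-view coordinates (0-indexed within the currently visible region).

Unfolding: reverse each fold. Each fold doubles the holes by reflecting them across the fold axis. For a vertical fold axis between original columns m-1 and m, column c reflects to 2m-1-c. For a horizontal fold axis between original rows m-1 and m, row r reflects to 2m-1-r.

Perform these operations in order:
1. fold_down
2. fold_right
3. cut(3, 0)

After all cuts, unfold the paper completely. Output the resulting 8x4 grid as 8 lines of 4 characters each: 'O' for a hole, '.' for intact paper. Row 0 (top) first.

Answer: .OO.
....
....
....
....
....
....
.OO.

Derivation:
Op 1 fold_down: fold axis h@4; visible region now rows[4,8) x cols[0,4) = 4x4
Op 2 fold_right: fold axis v@2; visible region now rows[4,8) x cols[2,4) = 4x2
Op 3 cut(3, 0): punch at orig (7,2); cuts so far [(7, 2)]; region rows[4,8) x cols[2,4) = 4x2
Unfold 1 (reflect across v@2): 2 holes -> [(7, 1), (7, 2)]
Unfold 2 (reflect across h@4): 4 holes -> [(0, 1), (0, 2), (7, 1), (7, 2)]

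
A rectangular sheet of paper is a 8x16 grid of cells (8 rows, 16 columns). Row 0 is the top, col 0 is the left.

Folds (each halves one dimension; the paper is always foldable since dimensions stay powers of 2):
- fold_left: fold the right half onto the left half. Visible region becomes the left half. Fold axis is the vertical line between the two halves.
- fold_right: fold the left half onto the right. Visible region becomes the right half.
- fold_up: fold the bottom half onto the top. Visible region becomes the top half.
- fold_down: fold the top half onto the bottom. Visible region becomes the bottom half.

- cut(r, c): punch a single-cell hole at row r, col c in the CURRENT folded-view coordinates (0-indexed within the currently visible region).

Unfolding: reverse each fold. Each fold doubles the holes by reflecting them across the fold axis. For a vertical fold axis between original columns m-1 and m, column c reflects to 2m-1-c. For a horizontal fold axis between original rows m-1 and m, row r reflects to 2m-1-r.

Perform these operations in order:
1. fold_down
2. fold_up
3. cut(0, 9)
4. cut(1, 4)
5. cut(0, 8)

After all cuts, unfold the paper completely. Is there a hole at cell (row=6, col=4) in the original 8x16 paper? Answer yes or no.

Answer: yes

Derivation:
Op 1 fold_down: fold axis h@4; visible region now rows[4,8) x cols[0,16) = 4x16
Op 2 fold_up: fold axis h@6; visible region now rows[4,6) x cols[0,16) = 2x16
Op 3 cut(0, 9): punch at orig (4,9); cuts so far [(4, 9)]; region rows[4,6) x cols[0,16) = 2x16
Op 4 cut(1, 4): punch at orig (5,4); cuts so far [(4, 9), (5, 4)]; region rows[4,6) x cols[0,16) = 2x16
Op 5 cut(0, 8): punch at orig (4,8); cuts so far [(4, 8), (4, 9), (5, 4)]; region rows[4,6) x cols[0,16) = 2x16
Unfold 1 (reflect across h@6): 6 holes -> [(4, 8), (4, 9), (5, 4), (6, 4), (7, 8), (7, 9)]
Unfold 2 (reflect across h@4): 12 holes -> [(0, 8), (0, 9), (1, 4), (2, 4), (3, 8), (3, 9), (4, 8), (4, 9), (5, 4), (6, 4), (7, 8), (7, 9)]
Holes: [(0, 8), (0, 9), (1, 4), (2, 4), (3, 8), (3, 9), (4, 8), (4, 9), (5, 4), (6, 4), (7, 8), (7, 9)]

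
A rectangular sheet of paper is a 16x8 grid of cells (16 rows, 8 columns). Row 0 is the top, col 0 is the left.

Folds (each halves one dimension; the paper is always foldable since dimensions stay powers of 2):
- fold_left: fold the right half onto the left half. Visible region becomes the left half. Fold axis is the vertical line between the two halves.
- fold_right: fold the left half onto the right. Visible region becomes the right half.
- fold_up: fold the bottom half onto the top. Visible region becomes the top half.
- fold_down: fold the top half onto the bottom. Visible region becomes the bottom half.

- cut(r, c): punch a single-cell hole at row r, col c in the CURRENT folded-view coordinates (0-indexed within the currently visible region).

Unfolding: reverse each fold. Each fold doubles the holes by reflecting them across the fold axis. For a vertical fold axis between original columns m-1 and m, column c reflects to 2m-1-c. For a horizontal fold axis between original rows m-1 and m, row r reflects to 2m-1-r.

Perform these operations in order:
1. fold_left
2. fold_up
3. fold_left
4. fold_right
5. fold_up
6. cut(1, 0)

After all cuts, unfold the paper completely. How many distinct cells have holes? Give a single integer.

Answer: 32

Derivation:
Op 1 fold_left: fold axis v@4; visible region now rows[0,16) x cols[0,4) = 16x4
Op 2 fold_up: fold axis h@8; visible region now rows[0,8) x cols[0,4) = 8x4
Op 3 fold_left: fold axis v@2; visible region now rows[0,8) x cols[0,2) = 8x2
Op 4 fold_right: fold axis v@1; visible region now rows[0,8) x cols[1,2) = 8x1
Op 5 fold_up: fold axis h@4; visible region now rows[0,4) x cols[1,2) = 4x1
Op 6 cut(1, 0): punch at orig (1,1); cuts so far [(1, 1)]; region rows[0,4) x cols[1,2) = 4x1
Unfold 1 (reflect across h@4): 2 holes -> [(1, 1), (6, 1)]
Unfold 2 (reflect across v@1): 4 holes -> [(1, 0), (1, 1), (6, 0), (6, 1)]
Unfold 3 (reflect across v@2): 8 holes -> [(1, 0), (1, 1), (1, 2), (1, 3), (6, 0), (6, 1), (6, 2), (6, 3)]
Unfold 4 (reflect across h@8): 16 holes -> [(1, 0), (1, 1), (1, 2), (1, 3), (6, 0), (6, 1), (6, 2), (6, 3), (9, 0), (9, 1), (9, 2), (9, 3), (14, 0), (14, 1), (14, 2), (14, 3)]
Unfold 5 (reflect across v@4): 32 holes -> [(1, 0), (1, 1), (1, 2), (1, 3), (1, 4), (1, 5), (1, 6), (1, 7), (6, 0), (6, 1), (6, 2), (6, 3), (6, 4), (6, 5), (6, 6), (6, 7), (9, 0), (9, 1), (9, 2), (9, 3), (9, 4), (9, 5), (9, 6), (9, 7), (14, 0), (14, 1), (14, 2), (14, 3), (14, 4), (14, 5), (14, 6), (14, 7)]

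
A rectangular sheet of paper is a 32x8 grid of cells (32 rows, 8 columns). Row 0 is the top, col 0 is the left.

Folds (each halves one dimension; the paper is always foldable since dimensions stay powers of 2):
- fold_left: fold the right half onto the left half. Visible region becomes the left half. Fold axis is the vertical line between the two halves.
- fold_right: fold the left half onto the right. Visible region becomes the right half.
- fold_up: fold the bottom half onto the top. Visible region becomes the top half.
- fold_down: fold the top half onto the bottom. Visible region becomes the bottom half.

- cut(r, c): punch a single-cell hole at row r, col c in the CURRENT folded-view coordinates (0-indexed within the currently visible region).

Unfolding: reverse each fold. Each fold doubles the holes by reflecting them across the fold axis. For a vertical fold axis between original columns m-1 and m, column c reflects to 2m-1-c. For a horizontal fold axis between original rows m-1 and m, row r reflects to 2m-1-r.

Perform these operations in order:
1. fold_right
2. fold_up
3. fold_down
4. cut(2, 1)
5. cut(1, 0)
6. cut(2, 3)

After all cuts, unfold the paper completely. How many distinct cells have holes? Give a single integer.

Op 1 fold_right: fold axis v@4; visible region now rows[0,32) x cols[4,8) = 32x4
Op 2 fold_up: fold axis h@16; visible region now rows[0,16) x cols[4,8) = 16x4
Op 3 fold_down: fold axis h@8; visible region now rows[8,16) x cols[4,8) = 8x4
Op 4 cut(2, 1): punch at orig (10,5); cuts so far [(10, 5)]; region rows[8,16) x cols[4,8) = 8x4
Op 5 cut(1, 0): punch at orig (9,4); cuts so far [(9, 4), (10, 5)]; region rows[8,16) x cols[4,8) = 8x4
Op 6 cut(2, 3): punch at orig (10,7); cuts so far [(9, 4), (10, 5), (10, 7)]; region rows[8,16) x cols[4,8) = 8x4
Unfold 1 (reflect across h@8): 6 holes -> [(5, 5), (5, 7), (6, 4), (9, 4), (10, 5), (10, 7)]
Unfold 2 (reflect across h@16): 12 holes -> [(5, 5), (5, 7), (6, 4), (9, 4), (10, 5), (10, 7), (21, 5), (21, 7), (22, 4), (25, 4), (26, 5), (26, 7)]
Unfold 3 (reflect across v@4): 24 holes -> [(5, 0), (5, 2), (5, 5), (5, 7), (6, 3), (6, 4), (9, 3), (9, 4), (10, 0), (10, 2), (10, 5), (10, 7), (21, 0), (21, 2), (21, 5), (21, 7), (22, 3), (22, 4), (25, 3), (25, 4), (26, 0), (26, 2), (26, 5), (26, 7)]

Answer: 24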